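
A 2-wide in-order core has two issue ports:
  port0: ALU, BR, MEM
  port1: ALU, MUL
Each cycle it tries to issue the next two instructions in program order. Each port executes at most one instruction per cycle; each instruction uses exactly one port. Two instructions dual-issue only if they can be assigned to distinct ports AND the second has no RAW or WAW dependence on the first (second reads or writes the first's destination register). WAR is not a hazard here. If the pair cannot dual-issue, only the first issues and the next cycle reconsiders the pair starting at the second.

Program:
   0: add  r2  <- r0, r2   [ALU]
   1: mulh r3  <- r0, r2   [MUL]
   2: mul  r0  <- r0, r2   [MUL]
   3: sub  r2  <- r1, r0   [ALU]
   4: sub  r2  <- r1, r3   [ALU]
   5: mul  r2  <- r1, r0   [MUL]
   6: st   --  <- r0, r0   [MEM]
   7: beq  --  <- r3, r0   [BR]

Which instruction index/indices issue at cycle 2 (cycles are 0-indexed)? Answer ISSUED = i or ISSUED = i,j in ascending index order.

  cy0 -> i0 (add.ALU) RAW r2
  cy1 -> i1 (mulh.MUL) no-port MUL/MUL
  cy2 -> i2 (mul.MUL) RAW r0
  cy3 -> i3 (sub.ALU) WAW r2
  cy4 -> i4 (sub.ALU) WAW r2
  cy5 -> i5,i6 (mul.MUL st.MEM) pair
  cy6 -> i7 (beq.BR) tail

ISSUED = 2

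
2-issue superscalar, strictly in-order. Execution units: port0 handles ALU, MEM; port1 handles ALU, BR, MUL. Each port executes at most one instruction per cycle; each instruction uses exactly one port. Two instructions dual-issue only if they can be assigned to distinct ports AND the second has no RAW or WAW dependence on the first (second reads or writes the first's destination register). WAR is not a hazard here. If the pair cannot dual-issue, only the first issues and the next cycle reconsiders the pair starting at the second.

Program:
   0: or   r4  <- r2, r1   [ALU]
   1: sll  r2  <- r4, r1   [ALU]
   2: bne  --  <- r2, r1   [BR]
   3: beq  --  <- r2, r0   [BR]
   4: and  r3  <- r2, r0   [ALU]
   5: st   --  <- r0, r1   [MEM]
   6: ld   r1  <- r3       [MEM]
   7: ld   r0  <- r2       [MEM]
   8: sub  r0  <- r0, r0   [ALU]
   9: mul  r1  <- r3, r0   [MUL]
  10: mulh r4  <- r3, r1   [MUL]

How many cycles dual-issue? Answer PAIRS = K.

0. or @i0  | RAW r4
1. sll @i1  | RAW r2
2. bne @i2  | no-port BR/BR
3. beq and @i3&i4  | dual
4. st @i5  | no-port MEM/MEM
5. ld @i6  | no-port MEM/MEM
6. ld @i7  | RAW+WAW r0
7. sub @i8  | RAW r0
8. mul @i9  | no-port MUL/MUL
9. mulh @i10  | tail

PAIRS = 1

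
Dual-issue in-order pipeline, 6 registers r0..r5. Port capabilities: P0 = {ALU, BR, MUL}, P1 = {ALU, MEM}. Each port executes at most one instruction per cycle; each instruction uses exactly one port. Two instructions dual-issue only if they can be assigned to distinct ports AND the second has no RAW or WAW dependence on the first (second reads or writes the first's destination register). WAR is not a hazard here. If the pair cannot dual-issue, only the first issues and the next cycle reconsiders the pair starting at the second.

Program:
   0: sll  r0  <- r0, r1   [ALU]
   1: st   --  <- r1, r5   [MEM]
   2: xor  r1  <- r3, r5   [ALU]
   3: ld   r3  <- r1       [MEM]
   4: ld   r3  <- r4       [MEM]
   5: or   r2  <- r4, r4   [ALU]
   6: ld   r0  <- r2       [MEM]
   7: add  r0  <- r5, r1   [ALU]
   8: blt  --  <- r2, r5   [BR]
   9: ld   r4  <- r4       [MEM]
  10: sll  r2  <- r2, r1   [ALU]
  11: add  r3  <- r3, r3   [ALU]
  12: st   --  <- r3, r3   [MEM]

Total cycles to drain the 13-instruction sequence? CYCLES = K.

CYCLES = 9

c0: i0/i1 sll.ALU;st.MEM  dual
c1: i2 xor.ALU  RAW r1
c2: i3 ld.MEM  no-port MEM/MEM
c3: i4/i5 ld.MEM;or.ALU  dual
c4: i6 ld.MEM  WAW r0
c5: i7/i8 add.ALU;blt.BR  dual
c6: i9/i10 ld.MEM;sll.ALU  dual
c7: i11 add.ALU  RAW r3
c8: i12 st.MEM  tail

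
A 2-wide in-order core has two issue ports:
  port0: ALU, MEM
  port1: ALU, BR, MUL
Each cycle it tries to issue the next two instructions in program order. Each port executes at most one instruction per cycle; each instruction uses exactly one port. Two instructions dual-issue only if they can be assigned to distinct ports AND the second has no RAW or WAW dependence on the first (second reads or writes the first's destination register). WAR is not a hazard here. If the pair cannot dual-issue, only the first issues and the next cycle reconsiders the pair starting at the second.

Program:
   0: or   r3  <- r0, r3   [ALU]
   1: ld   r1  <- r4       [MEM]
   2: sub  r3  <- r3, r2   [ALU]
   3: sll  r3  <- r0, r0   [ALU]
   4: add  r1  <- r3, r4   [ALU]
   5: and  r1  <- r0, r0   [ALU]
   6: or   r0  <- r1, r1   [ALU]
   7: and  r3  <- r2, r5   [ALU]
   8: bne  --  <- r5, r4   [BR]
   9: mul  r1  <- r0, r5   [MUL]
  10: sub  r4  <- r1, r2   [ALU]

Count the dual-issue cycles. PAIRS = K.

  cy0 -> i0+i1 (or ld) 2-wide
  cy1 -> i2 (sub) WAW r3
  cy2 -> i3 (sll) RAW r3
  cy3 -> i4 (add) WAW r1
  cy4 -> i5 (and) RAW r1
  cy5 -> i6+i7 (or and) 2-wide
  cy6 -> i8 (bne) no-port BR/MUL
  cy7 -> i9 (mul) RAW r1
  cy8 -> i10 (sub) tail

PAIRS = 2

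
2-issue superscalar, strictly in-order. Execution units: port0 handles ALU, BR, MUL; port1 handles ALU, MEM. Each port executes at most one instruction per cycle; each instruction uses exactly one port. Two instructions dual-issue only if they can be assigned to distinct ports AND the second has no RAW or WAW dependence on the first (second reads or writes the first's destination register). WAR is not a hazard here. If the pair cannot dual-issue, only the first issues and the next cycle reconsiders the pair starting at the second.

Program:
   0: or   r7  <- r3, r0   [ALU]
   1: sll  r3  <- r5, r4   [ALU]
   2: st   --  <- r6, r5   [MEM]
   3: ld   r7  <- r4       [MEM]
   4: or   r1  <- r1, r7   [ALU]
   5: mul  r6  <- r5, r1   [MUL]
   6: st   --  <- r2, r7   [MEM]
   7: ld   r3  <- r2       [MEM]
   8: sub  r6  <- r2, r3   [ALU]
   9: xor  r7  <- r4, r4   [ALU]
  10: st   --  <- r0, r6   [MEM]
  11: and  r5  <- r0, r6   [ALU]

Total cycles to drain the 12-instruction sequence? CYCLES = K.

0. or.ALU/sll.ALU @i0&i1  | 2-wide
1. st.MEM @i2  | no-port MEM/MEM
2. ld.MEM @i3  | RAW r7
3. or.ALU @i4  | RAW r1
4. mul.MUL/st.MEM @i5&i6  | 2-wide
5. ld.MEM @i7  | RAW r3
6. sub.ALU/xor.ALU @i8&i9  | 2-wide
7. st.MEM/and.ALU @i10&i11  | 2-wide

CYCLES = 8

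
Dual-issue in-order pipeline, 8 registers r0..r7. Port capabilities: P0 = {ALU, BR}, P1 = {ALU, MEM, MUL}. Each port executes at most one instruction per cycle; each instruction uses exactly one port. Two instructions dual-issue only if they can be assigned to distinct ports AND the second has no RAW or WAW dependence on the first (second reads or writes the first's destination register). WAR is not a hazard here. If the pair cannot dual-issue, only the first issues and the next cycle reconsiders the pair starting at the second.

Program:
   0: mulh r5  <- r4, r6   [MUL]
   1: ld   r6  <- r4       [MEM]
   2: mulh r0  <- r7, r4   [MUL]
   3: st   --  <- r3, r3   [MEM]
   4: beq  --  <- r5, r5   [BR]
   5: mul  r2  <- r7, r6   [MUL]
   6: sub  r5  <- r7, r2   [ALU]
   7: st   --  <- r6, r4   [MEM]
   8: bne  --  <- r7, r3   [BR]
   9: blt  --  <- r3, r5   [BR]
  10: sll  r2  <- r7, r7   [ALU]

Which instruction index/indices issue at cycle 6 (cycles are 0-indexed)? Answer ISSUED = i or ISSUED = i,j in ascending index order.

c0: i0 mulh.MUL  no-port MUL/MEM
c1: i1 ld.MEM  no-port MEM/MUL
c2: i2 mulh.MUL  no-port MUL/MEM
c3: i3+i4 st.MEM+beq.BR  pair
c4: i5 mul.MUL  RAW r2
c5: i6+i7 sub.ALU+st.MEM  pair
c6: i8 bne.BR  no-port BR/BR
c7: i9+i10 blt.BR+sll.ALU  pair

ISSUED = 8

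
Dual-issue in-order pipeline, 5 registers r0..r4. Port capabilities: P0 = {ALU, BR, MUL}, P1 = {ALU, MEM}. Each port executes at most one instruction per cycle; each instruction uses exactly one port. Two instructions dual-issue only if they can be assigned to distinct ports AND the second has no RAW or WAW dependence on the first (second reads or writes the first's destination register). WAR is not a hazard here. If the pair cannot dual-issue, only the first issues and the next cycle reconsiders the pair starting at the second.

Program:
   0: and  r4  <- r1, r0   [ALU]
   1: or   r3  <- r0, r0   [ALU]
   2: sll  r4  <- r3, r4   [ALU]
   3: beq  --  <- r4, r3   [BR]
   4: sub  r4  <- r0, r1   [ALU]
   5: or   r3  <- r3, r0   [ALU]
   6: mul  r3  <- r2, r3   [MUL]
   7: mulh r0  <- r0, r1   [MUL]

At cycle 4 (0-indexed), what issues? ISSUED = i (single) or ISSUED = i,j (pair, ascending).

0. and.ALU/or.ALU @i0&i1  | 2-wide
1. sll.ALU @i2  | RAW r4
2. beq.BR/sub.ALU @i3&i4  | 2-wide
3. or.ALU @i5  | RAW+WAW r3
4. mul.MUL @i6  | no-port MUL/MUL
5. mulh.MUL @i7  | tail

ISSUED = 6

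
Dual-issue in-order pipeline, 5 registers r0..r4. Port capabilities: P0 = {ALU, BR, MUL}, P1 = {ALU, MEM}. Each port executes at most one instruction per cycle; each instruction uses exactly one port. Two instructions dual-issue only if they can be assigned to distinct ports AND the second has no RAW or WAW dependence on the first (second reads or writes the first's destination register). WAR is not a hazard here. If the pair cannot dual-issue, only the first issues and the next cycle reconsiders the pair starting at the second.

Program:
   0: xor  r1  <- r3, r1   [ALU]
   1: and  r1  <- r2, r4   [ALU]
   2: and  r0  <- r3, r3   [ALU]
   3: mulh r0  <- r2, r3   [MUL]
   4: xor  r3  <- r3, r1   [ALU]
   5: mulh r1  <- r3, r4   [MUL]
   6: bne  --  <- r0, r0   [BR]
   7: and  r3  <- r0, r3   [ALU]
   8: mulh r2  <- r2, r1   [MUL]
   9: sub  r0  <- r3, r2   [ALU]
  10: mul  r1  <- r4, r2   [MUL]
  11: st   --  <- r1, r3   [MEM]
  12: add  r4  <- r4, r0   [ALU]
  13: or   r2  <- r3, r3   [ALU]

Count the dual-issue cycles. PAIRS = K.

PAIRS = 5

[0] i0  xor  -- WAW r1
[1] i1+i2  and and  -- pair
[2] i3+i4  mulh xor  -- pair
[3] i5  mulh  -- no-port MUL/BR
[4] i6+i7  bne and  -- pair
[5] i8  mulh  -- RAW r2
[6] i9+i10  sub mul  -- pair
[7] i11+i12  st add  -- pair
[8] i13  or  -- tail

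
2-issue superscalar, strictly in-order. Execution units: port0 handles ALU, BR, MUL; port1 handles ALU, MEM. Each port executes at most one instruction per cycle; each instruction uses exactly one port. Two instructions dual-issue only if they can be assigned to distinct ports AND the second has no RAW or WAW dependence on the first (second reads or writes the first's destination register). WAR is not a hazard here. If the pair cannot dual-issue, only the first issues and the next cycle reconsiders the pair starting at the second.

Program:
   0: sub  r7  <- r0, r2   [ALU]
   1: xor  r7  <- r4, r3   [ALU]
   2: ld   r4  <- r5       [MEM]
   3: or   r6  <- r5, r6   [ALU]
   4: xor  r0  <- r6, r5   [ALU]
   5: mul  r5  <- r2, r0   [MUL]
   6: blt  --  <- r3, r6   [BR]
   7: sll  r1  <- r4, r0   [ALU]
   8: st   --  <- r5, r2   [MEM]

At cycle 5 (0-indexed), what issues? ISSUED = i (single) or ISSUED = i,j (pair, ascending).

#0 head=0: sub.ALU i0 WAW r7
#1 head=1: xor.ALU;ld.MEM i1&i2 2-wide
#2 head=3: or.ALU i3 RAW r6
#3 head=4: xor.ALU i4 RAW r0
#4 head=5: mul.MUL i5 no-port MUL/BR
#5 head=6: blt.BR;sll.ALU i6&i7 2-wide
#6 head=8: st.MEM i8 tail

ISSUED = 6,7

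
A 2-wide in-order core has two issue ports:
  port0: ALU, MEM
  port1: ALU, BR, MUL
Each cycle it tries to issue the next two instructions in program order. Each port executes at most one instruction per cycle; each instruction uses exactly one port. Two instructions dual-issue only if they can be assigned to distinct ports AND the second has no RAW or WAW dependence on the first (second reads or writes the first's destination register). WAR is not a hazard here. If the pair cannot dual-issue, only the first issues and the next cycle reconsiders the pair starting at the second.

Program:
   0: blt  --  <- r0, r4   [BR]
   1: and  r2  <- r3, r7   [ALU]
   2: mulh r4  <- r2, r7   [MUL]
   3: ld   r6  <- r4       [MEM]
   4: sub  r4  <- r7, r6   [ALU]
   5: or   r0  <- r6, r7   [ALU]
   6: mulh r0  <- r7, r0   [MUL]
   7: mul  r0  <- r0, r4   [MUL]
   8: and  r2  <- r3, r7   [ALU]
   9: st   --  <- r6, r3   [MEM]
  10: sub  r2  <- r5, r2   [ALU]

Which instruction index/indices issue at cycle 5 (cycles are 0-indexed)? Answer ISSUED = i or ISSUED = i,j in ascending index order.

#0 head=0: blt.BR+and.ALU i0+i1 pair
#1 head=2: mulh.MUL i2 RAW r4
#2 head=3: ld.MEM i3 RAW r6
#3 head=4: sub.ALU+or.ALU i4+i5 pair
#4 head=6: mulh.MUL i6 no-port MUL/MUL
#5 head=7: mul.MUL+and.ALU i7+i8 pair
#6 head=9: st.MEM+sub.ALU i9+i10 pair

ISSUED = 7,8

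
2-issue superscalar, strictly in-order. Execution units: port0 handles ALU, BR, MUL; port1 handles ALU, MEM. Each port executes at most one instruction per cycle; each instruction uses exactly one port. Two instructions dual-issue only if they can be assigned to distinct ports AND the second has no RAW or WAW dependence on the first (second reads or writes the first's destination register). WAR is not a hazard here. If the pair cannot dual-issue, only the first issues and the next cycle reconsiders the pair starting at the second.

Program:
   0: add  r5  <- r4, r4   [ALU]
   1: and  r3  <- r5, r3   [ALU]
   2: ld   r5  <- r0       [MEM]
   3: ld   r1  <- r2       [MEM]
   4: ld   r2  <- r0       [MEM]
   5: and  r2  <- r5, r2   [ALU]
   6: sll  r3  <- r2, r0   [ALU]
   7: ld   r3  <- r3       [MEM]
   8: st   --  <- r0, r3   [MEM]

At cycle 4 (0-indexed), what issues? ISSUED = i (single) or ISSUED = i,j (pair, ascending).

c0: i0 add.ALU  RAW r5
c1: i1/i2 and.ALU ld.MEM  dual
c2: i3 ld.MEM  no-port MEM/MEM
c3: i4 ld.MEM  RAW+WAW r2
c4: i5 and.ALU  RAW r2
c5: i6 sll.ALU  RAW+WAW r3
c6: i7 ld.MEM  no-port MEM/MEM
c7: i8 st.MEM  tail

ISSUED = 5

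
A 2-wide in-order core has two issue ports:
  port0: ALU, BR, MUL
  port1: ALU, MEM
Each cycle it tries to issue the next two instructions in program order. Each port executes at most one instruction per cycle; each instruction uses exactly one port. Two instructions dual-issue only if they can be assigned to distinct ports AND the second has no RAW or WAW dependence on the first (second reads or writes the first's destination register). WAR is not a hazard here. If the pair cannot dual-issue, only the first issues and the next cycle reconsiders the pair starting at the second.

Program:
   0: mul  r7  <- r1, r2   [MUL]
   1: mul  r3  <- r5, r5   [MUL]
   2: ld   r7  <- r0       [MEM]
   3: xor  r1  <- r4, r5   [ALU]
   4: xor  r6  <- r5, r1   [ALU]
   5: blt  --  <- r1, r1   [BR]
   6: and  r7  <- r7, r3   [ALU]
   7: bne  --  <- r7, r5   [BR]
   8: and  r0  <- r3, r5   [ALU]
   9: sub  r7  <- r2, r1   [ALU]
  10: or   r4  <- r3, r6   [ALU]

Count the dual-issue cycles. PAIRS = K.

PAIRS = 4

[0] i0  mul  -- no-port MUL/MUL
[1] i1&i2  mul/ld  -- pair
[2] i3  xor  -- RAW r1
[3] i4&i5  xor/blt  -- pair
[4] i6  and  -- RAW r7
[5] i7&i8  bne/and  -- pair
[6] i9&i10  sub/or  -- pair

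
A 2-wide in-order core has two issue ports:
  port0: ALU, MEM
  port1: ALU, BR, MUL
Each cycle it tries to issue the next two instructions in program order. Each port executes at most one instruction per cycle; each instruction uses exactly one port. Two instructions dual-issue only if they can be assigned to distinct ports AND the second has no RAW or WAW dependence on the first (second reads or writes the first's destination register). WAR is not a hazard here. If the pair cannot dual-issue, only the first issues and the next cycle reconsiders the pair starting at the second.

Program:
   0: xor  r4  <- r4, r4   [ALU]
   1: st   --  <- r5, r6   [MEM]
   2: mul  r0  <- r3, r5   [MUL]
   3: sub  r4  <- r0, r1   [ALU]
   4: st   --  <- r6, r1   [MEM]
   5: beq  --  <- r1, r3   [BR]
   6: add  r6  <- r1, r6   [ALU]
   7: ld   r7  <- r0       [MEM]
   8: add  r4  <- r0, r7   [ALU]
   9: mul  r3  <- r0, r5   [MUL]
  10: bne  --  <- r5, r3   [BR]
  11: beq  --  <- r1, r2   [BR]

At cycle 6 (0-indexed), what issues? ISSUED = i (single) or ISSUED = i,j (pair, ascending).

[0] i0+i1  xor.ALU/st.MEM  -- 2-wide
[1] i2  mul.MUL  -- RAW r0
[2] i3+i4  sub.ALU/st.MEM  -- 2-wide
[3] i5+i6  beq.BR/add.ALU  -- 2-wide
[4] i7  ld.MEM  -- RAW r7
[5] i8+i9  add.ALU/mul.MUL  -- 2-wide
[6] i10  bne.BR  -- no-port BR/BR
[7] i11  beq.BR  -- tail

ISSUED = 10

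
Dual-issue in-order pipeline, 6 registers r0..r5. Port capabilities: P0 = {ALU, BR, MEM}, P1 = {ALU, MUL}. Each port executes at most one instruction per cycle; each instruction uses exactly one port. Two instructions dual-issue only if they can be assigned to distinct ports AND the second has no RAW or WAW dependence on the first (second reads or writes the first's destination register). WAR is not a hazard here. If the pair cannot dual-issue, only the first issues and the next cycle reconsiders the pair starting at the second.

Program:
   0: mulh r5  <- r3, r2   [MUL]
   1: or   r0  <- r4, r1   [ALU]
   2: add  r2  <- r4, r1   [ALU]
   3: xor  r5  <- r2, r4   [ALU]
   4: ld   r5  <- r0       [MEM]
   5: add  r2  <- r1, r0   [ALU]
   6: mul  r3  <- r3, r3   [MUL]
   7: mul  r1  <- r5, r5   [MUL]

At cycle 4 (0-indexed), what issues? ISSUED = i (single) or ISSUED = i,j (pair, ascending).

ISSUED = 6

[0] i0,i1  mulh.MUL+or.ALU  -- dual
[1] i2  add.ALU  -- RAW r2
[2] i3  xor.ALU  -- WAW r5
[3] i4,i5  ld.MEM+add.ALU  -- dual
[4] i6  mul.MUL  -- no-port MUL/MUL
[5] i7  mul.MUL  -- tail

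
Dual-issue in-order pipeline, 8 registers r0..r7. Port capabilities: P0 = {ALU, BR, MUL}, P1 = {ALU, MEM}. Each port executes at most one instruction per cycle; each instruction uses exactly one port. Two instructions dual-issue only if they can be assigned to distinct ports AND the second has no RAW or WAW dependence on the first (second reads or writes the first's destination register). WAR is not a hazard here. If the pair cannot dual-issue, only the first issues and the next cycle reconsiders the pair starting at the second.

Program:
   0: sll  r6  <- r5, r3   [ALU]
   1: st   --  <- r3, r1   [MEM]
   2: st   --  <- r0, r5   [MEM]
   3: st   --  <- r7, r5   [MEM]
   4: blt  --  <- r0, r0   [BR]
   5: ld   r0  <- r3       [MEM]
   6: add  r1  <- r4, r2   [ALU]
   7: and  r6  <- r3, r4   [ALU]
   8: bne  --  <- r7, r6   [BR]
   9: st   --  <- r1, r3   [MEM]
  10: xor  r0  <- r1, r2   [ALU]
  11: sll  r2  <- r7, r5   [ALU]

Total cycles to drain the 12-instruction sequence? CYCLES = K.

CYCLES = 7

[0] i0+i1  sll;st  -- pair
[1] i2  st  -- no-port MEM/MEM
[2] i3+i4  st;blt  -- pair
[3] i5+i6  ld;add  -- pair
[4] i7  and  -- RAW r6
[5] i8+i9  bne;st  -- pair
[6] i10+i11  xor;sll  -- pair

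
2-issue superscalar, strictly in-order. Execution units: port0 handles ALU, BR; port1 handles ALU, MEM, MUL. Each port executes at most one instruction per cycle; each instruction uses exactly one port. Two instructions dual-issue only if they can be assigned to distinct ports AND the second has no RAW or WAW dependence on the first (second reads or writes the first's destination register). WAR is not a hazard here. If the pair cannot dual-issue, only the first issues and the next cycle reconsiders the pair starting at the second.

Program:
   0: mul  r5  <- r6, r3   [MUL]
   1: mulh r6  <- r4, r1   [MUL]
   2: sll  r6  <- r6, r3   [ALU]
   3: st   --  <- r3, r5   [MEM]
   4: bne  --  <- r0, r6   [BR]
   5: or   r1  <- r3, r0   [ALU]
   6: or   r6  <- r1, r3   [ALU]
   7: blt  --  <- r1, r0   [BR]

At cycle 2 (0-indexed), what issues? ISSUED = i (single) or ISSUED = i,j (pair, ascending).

ISSUED = 2,3

#0 head=0: mul.MUL i0 no-port MUL/MUL
#1 head=1: mulh.MUL i1 RAW+WAW r6
#2 head=2: sll.ALU/st.MEM i2/i3 2-wide
#3 head=4: bne.BR/or.ALU i4/i5 2-wide
#4 head=6: or.ALU/blt.BR i6/i7 2-wide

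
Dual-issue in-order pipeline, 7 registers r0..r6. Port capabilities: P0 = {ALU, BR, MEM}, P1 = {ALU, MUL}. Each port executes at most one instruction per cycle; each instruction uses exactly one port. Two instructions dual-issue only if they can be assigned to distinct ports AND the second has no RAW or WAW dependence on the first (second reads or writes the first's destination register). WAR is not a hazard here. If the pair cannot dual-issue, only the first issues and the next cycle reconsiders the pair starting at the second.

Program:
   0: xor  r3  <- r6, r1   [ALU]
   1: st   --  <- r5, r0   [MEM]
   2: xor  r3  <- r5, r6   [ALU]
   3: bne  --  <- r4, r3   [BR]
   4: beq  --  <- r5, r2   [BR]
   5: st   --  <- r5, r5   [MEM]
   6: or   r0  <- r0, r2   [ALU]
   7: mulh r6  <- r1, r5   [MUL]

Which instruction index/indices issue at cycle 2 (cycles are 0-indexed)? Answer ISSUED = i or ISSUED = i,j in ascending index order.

[0] i0&i1  xor.ALU/st.MEM  -- dual
[1] i2  xor.ALU  -- RAW r3
[2] i3  bne.BR  -- no-port BR/BR
[3] i4  beq.BR  -- no-port BR/MEM
[4] i5&i6  st.MEM/or.ALU  -- dual
[5] i7  mulh.MUL  -- tail

ISSUED = 3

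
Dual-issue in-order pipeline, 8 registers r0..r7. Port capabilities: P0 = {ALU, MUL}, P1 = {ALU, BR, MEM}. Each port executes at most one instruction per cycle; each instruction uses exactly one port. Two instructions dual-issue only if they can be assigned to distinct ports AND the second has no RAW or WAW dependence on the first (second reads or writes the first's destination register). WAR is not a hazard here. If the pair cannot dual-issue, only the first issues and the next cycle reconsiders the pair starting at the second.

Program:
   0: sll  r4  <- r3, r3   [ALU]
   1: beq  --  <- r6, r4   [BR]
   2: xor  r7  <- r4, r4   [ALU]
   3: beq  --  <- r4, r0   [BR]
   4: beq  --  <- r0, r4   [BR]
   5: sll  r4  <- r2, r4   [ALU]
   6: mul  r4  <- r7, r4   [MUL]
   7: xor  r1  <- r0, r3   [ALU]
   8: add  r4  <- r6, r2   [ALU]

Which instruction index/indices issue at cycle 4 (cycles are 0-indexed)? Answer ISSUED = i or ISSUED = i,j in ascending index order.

ISSUED = 6,7

0. sll @i0  | RAW r4
1. beq xor @i1&i2  | dual
2. beq @i3  | no-port BR/BR
3. beq sll @i4&i5  | dual
4. mul xor @i6&i7  | dual
5. add @i8  | tail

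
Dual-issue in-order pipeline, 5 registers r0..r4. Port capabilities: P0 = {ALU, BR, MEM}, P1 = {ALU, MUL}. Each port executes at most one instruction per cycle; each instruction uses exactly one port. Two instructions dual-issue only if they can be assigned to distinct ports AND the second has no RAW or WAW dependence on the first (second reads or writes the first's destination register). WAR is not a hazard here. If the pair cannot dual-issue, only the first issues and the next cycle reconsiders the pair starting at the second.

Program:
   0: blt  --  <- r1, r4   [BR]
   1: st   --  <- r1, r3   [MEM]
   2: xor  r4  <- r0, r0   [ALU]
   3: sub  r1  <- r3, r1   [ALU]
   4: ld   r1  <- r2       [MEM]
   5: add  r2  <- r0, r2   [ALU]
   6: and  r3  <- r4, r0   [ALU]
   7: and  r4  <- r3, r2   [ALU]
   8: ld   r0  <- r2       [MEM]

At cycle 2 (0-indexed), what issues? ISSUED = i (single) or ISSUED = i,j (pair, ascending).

c0: i0 blt.BR  no-port BR/MEM
c1: i1+i2 st.MEM/xor.ALU  pair
c2: i3 sub.ALU  WAW r1
c3: i4+i5 ld.MEM/add.ALU  pair
c4: i6 and.ALU  RAW r3
c5: i7+i8 and.ALU/ld.MEM  pair

ISSUED = 3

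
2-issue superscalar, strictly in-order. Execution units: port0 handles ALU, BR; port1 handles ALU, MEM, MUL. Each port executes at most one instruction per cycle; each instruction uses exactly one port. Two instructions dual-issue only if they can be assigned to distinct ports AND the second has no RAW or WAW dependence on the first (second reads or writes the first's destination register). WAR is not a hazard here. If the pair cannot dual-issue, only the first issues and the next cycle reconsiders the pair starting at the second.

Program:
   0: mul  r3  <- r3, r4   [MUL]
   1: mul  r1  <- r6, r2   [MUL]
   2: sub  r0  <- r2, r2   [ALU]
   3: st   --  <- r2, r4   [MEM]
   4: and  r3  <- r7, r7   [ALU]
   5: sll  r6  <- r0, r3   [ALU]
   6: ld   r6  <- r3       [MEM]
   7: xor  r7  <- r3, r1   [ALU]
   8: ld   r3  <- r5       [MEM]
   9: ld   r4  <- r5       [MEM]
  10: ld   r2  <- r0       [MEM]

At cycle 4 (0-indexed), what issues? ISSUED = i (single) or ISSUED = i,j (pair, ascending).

t=0 i0:mul ; no-port MUL/MUL
t=1 i1,i2:mul sub ; dual
t=2 i3,i4:st and ; dual
t=3 i5:sll ; WAW r6
t=4 i6,i7:ld xor ; dual
t=5 i8:ld ; no-port MEM/MEM
t=6 i9:ld ; no-port MEM/MEM
t=7 i10:ld ; tail

ISSUED = 6,7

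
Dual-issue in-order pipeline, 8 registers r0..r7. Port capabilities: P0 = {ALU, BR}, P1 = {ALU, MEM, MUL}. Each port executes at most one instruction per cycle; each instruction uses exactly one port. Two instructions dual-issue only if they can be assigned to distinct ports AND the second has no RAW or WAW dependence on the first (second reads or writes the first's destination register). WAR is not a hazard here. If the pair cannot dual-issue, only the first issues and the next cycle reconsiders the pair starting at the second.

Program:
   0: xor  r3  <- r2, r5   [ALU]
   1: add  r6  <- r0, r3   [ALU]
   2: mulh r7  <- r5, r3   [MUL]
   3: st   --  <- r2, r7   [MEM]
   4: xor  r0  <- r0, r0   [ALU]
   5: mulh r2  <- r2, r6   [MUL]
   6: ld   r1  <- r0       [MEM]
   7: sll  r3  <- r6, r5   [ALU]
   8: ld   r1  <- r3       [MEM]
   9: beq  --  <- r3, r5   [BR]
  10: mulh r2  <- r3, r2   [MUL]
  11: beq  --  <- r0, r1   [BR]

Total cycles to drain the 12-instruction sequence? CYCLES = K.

CYCLES = 7

[0] i0  xor  -- RAW r3
[1] i1+i2  add+mulh  -- dual
[2] i3+i4  st+xor  -- dual
[3] i5  mulh  -- no-port MUL/MEM
[4] i6+i7  ld+sll  -- dual
[5] i8+i9  ld+beq  -- dual
[6] i10+i11  mulh+beq  -- dual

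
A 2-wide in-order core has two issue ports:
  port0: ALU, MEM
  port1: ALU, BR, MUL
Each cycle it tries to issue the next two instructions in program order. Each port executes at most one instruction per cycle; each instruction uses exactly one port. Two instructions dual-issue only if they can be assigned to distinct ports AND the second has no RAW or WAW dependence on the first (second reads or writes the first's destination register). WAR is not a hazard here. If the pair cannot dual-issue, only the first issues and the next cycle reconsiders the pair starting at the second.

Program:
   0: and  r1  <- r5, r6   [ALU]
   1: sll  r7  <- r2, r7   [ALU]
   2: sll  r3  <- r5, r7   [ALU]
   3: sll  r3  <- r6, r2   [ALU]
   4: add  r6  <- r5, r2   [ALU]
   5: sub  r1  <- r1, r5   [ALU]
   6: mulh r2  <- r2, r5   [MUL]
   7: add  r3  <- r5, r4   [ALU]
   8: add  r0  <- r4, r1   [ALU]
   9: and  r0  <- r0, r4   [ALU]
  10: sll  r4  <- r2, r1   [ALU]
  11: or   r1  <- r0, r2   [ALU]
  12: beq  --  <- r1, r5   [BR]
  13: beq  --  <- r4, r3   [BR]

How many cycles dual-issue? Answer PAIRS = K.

  cy0 -> i0,i1 (and.ALU;sll.ALU) pair
  cy1 -> i2 (sll.ALU) WAW r3
  cy2 -> i3,i4 (sll.ALU;add.ALU) pair
  cy3 -> i5,i6 (sub.ALU;mulh.MUL) pair
  cy4 -> i7,i8 (add.ALU;add.ALU) pair
  cy5 -> i9,i10 (and.ALU;sll.ALU) pair
  cy6 -> i11 (or.ALU) RAW r1
  cy7 -> i12 (beq.BR) no-port BR/BR
  cy8 -> i13 (beq.BR) tail

PAIRS = 5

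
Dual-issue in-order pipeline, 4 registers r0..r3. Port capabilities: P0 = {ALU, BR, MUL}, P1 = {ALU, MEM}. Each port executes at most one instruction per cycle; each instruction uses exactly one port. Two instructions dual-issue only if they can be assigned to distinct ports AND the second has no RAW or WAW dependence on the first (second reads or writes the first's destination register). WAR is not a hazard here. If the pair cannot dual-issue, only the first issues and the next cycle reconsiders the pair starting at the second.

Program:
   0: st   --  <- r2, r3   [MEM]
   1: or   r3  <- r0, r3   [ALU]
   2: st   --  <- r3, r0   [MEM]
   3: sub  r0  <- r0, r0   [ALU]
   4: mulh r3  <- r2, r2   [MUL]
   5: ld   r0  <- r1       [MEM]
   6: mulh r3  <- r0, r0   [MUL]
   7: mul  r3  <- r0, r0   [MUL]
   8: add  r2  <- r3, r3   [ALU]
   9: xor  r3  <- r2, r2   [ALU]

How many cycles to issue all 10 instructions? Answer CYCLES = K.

CYCLES = 7

c0: i0,i1 st.MEM;or.ALU  2-wide
c1: i2,i3 st.MEM;sub.ALU  2-wide
c2: i4,i5 mulh.MUL;ld.MEM  2-wide
c3: i6 mulh.MUL  no-port MUL/MUL
c4: i7 mul.MUL  RAW r3
c5: i8 add.ALU  RAW r2
c6: i9 xor.ALU  tail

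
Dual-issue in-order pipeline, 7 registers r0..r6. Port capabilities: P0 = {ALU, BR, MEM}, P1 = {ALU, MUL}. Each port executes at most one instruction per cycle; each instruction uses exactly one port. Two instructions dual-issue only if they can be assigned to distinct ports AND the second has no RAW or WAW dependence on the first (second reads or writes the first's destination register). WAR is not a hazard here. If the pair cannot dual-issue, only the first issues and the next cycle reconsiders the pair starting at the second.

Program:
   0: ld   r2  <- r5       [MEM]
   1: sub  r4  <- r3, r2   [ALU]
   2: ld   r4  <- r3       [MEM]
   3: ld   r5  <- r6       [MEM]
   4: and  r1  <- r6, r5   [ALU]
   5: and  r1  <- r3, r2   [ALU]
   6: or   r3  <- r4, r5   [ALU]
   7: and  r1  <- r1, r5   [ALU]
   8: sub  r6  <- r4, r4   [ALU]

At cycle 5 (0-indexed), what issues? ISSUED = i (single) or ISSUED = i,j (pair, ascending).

  cy0 -> i0 (ld) RAW r2
  cy1 -> i1 (sub) WAW r4
  cy2 -> i2 (ld) no-port MEM/MEM
  cy3 -> i3 (ld) RAW r5
  cy4 -> i4 (and) WAW r1
  cy5 -> i5,i6 (and/or) 2-wide
  cy6 -> i7,i8 (and/sub) 2-wide

ISSUED = 5,6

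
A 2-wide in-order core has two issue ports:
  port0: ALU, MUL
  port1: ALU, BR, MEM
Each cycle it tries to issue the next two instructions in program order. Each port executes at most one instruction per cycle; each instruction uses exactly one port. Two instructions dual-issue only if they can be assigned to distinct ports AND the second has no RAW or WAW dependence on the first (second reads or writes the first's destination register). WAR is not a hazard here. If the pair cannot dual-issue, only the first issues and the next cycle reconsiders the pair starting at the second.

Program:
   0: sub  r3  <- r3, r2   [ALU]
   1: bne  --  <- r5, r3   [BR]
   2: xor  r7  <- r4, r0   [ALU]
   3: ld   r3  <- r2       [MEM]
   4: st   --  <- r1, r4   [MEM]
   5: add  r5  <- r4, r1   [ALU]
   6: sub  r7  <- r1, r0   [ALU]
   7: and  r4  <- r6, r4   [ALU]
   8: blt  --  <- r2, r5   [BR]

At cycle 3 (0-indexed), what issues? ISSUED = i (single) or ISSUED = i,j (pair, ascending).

c0: i0 sub  RAW r3
c1: i1&i2 bne xor  2-wide
c2: i3 ld  no-port MEM/MEM
c3: i4&i5 st add  2-wide
c4: i6&i7 sub and  2-wide
c5: i8 blt  tail

ISSUED = 4,5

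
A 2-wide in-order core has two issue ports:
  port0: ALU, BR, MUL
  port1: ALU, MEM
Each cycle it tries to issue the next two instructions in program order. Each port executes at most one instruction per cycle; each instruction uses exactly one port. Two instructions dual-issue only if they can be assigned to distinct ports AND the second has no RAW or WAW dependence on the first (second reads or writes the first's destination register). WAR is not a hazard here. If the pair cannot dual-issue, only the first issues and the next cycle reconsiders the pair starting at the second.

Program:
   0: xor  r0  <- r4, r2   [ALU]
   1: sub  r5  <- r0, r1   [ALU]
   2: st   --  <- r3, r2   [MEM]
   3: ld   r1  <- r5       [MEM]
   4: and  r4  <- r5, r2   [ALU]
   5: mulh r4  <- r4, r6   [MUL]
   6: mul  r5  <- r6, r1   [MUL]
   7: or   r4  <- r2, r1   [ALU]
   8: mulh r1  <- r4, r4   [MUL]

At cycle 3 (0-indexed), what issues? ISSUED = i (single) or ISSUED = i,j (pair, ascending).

ISSUED = 5

c0: i0 xor.ALU  RAW r0
c1: i1&i2 sub.ALU;st.MEM  2-wide
c2: i3&i4 ld.MEM;and.ALU  2-wide
c3: i5 mulh.MUL  no-port MUL/MUL
c4: i6&i7 mul.MUL;or.ALU  2-wide
c5: i8 mulh.MUL  tail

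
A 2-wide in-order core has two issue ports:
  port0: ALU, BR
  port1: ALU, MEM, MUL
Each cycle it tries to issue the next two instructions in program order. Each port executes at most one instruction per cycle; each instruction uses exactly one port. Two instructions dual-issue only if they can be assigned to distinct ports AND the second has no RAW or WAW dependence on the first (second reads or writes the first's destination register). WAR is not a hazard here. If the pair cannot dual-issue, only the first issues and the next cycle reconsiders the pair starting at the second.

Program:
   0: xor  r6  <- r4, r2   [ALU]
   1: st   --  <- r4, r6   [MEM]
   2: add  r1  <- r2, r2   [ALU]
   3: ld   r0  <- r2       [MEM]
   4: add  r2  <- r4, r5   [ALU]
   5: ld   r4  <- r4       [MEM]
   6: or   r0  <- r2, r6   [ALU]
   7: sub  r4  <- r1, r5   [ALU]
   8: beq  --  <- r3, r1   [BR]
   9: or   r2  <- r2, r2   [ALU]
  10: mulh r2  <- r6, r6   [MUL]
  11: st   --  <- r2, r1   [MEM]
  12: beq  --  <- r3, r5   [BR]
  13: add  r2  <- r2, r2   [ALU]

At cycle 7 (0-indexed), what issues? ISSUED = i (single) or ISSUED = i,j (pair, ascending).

ISSUED = 11,12

0. xor @i0  | RAW r6
1. st+add @i1,i2  | pair
2. ld+add @i3,i4  | pair
3. ld+or @i5,i6  | pair
4. sub+beq @i7,i8  | pair
5. or @i9  | WAW r2
6. mulh @i10  | no-port MUL/MEM
7. st+beq @i11,i12  | pair
8. add @i13  | tail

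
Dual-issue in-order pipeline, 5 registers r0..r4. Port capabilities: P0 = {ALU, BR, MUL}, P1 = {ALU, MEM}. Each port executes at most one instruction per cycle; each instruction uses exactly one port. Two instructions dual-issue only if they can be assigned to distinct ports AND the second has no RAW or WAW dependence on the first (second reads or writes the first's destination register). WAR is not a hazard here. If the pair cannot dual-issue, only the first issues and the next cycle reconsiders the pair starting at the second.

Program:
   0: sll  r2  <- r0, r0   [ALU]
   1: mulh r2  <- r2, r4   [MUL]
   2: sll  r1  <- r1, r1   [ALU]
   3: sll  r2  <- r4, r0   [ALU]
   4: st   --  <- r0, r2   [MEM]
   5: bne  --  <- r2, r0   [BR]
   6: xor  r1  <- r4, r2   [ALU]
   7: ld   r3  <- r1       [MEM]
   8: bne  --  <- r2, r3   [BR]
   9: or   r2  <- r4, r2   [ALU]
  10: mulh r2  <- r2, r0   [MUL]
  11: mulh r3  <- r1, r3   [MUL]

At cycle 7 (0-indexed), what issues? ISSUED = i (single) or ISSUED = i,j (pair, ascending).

c0: i0 sll.ALU  RAW+WAW r2
c1: i1,i2 mulh.MUL/sll.ALU  dual
c2: i3 sll.ALU  RAW r2
c3: i4,i5 st.MEM/bne.BR  dual
c4: i6 xor.ALU  RAW r1
c5: i7 ld.MEM  RAW r3
c6: i8,i9 bne.BR/or.ALU  dual
c7: i10 mulh.MUL  no-port MUL/MUL
c8: i11 mulh.MUL  tail

ISSUED = 10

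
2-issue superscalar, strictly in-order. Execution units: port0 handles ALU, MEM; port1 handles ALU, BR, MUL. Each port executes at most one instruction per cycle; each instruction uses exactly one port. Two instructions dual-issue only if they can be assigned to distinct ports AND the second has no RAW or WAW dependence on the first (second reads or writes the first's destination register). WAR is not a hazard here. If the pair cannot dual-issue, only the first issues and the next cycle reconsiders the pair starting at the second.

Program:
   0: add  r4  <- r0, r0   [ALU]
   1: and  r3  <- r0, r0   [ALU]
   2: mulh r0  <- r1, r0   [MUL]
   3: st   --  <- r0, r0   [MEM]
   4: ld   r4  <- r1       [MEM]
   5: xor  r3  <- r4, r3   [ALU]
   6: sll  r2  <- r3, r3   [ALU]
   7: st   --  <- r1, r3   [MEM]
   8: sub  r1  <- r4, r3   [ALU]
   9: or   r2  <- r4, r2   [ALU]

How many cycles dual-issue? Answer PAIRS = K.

#0 head=0: add;and i0,i1 dual
#1 head=2: mulh i2 RAW r0
#2 head=3: st i3 no-port MEM/MEM
#3 head=4: ld i4 RAW r4
#4 head=5: xor i5 RAW r3
#5 head=6: sll;st i6,i7 dual
#6 head=8: sub;or i8,i9 dual

PAIRS = 3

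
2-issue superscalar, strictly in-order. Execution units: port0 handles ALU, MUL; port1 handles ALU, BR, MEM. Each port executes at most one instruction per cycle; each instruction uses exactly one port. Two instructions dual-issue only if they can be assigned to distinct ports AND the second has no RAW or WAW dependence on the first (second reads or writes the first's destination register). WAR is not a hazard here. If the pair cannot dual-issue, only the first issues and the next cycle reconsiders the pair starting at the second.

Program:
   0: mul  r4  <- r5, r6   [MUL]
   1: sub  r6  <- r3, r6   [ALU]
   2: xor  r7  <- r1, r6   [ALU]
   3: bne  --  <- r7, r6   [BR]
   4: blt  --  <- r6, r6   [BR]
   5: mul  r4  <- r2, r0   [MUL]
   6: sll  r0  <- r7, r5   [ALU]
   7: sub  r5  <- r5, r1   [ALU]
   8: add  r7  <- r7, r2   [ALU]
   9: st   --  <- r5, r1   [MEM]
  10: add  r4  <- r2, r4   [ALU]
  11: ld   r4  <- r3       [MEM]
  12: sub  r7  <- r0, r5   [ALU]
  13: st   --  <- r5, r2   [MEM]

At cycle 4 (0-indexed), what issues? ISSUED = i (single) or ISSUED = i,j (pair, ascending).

ISSUED = 6,7

  cy0 -> i0/i1 (mul+sub) dual
  cy1 -> i2 (xor) RAW r7
  cy2 -> i3 (bne) no-port BR/BR
  cy3 -> i4/i5 (blt+mul) dual
  cy4 -> i6/i7 (sll+sub) dual
  cy5 -> i8/i9 (add+st) dual
  cy6 -> i10 (add) WAW r4
  cy7 -> i11/i12 (ld+sub) dual
  cy8 -> i13 (st) tail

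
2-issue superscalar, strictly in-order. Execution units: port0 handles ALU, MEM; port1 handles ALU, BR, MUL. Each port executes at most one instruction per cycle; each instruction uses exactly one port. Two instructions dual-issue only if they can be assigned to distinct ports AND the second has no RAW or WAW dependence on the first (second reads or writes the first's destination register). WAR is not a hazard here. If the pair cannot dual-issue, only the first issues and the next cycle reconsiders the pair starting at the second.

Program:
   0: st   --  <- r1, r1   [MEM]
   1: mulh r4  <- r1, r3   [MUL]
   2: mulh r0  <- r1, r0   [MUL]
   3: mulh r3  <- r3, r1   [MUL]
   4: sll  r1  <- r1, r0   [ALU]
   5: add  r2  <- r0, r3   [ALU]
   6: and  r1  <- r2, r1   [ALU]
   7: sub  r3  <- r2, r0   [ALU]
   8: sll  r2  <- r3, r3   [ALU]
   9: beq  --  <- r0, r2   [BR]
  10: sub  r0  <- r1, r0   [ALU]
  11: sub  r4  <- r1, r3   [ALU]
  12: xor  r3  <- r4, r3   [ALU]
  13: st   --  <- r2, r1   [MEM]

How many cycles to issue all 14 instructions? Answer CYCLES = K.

CYCLES = 9

c0: i0+i1 st;mulh  dual
c1: i2 mulh  no-port MUL/MUL
c2: i3+i4 mulh;sll  dual
c3: i5 add  RAW r2
c4: i6+i7 and;sub  dual
c5: i8 sll  RAW r2
c6: i9+i10 beq;sub  dual
c7: i11 sub  RAW r4
c8: i12+i13 xor;st  dual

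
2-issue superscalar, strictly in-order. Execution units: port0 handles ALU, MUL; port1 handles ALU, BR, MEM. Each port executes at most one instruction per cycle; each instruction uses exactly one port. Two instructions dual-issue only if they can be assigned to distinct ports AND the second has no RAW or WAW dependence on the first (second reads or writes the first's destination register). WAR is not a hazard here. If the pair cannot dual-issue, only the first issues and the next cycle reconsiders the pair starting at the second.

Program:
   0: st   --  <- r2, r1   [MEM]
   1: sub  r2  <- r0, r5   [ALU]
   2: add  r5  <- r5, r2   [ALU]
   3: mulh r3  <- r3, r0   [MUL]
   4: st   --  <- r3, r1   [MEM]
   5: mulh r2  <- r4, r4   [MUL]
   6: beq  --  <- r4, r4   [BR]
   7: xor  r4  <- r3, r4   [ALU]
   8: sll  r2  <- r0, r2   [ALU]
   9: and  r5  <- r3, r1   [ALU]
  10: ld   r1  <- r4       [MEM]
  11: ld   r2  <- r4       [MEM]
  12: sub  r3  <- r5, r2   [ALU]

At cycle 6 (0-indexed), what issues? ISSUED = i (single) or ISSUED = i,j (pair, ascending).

  cy0 -> i0/i1 (st/sub) pair
  cy1 -> i2/i3 (add/mulh) pair
  cy2 -> i4/i5 (st/mulh) pair
  cy3 -> i6/i7 (beq/xor) pair
  cy4 -> i8/i9 (sll/and) pair
  cy5 -> i10 (ld) no-port MEM/MEM
  cy6 -> i11 (ld) RAW r2
  cy7 -> i12 (sub) tail

ISSUED = 11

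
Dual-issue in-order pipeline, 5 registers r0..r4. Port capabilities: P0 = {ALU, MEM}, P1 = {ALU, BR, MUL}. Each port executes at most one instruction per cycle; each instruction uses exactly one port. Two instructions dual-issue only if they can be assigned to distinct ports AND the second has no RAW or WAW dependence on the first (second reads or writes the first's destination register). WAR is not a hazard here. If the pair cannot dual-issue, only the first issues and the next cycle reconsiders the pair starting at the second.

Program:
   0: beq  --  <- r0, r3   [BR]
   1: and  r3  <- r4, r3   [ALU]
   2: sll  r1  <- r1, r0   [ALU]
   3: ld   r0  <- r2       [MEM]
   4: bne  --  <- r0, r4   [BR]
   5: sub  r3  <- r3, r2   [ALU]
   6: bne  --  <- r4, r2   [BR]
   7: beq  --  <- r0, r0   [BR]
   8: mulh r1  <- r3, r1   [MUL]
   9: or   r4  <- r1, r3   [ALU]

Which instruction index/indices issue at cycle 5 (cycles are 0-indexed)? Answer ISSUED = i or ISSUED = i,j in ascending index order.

ISSUED = 8

[0] i0/i1  beq and  -- pair
[1] i2/i3  sll ld  -- pair
[2] i4/i5  bne sub  -- pair
[3] i6  bne  -- no-port BR/BR
[4] i7  beq  -- no-port BR/MUL
[5] i8  mulh  -- RAW r1
[6] i9  or  -- tail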